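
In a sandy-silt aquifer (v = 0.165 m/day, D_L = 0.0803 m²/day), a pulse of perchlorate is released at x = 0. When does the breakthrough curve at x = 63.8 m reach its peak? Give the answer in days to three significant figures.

384 days

For the 1D instantaneous-source solution, setting ∂C/∂t = 0 at fixed x gives v²t² + 2Dt − x² = 0, so t = (√(D² + v²x²) − D)/v².
√(D² + v²x²) = √(0.0803² + 0.165² × 63.8²) = 10.53; v² = 0.027225.
t = (10.53 − 0.0803)/0.027225 = 384 days (vs. the pure-advection estimate x/v = 387 d).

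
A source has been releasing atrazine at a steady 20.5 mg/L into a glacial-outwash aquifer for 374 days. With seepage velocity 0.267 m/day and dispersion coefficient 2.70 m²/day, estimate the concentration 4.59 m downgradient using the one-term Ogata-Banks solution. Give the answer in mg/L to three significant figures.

20.2 mg/L

For a continuous step input, C/C₀ ≈ ½·erfc((x−vt)/(2√(Dt))).
vt = 0.267 × 374 = 99.858 m and 2√(Dt) = 2√(2.70 × 374) = 63.55 m.
Argument (x−vt)/(2√(Dt)) = (4.59 − 99.858)/63.55 = -1.499; ½·erfc(-1.499) = 0.9830.
C = 20.5 × 0.9830 = 20.2 mg/L.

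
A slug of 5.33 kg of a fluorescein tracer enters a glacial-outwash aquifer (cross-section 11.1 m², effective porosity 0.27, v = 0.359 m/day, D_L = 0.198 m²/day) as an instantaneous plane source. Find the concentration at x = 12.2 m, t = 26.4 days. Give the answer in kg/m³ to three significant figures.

For an instantaneous plane source, C(x,t) = M/(n_e·A·√(4πDt)) · exp(−(x−vt)²/(4Dt)), with n_e·A the pore (flow) area.
Plume center vt = 0.359 × 26.4 = 9.4776 m, so the well at 12.2 m is 2.7224 m downgradient of the peak.
√(4πDt) = 8.105 m, giving peak height M/(n_e·A·√(4πDt)) = 5.33/(0.27 × 11.1 × 8.105) = 0.2194 kg/m³.
(x−vt)²/(4Dt) = (2.7224)²/(4 × 0.198 × 26.4) = 0.3545; exp(−0.3545) = 0.7015.
C = 0.2194 × 0.7015 = 0.154 kg/m³.

0.154 kg/m³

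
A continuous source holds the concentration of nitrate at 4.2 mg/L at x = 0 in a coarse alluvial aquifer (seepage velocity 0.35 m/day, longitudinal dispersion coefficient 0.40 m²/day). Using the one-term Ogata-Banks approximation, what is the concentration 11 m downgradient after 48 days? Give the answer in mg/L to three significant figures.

For a continuous step input, C/C₀ ≈ ½·erfc((x−vt)/(2√(Dt))).
vt = 0.35 × 48 = 16.8 m and 2√(Dt) = 2√(0.40 × 48) = 8.764 m.
Argument (x−vt)/(2√(Dt)) = (11 − 16.8)/8.764 = -0.6618; ½·erfc(-0.6618) = 0.8253.
C = 4.2 × 0.8253 = 3.47 mg/L.

3.47 mg/L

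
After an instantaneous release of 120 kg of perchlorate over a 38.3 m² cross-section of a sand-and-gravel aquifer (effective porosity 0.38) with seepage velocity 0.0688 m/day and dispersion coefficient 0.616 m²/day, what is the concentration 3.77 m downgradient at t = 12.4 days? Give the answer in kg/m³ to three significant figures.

For an instantaneous plane source, C(x,t) = M/(n_e·A·√(4πDt)) · exp(−(x−vt)²/(4Dt)), with n_e·A the pore (flow) area.
Plume center vt = 0.0688 × 12.4 = 0.85312 m, so the well at 3.77 m is 2.91688 m downgradient of the peak.
√(4πDt) = 9.797 m, giving peak height M/(n_e·A·√(4πDt)) = 120/(0.38 × 38.3 × 9.797) = 0.8416 kg/m³.
(x−vt)²/(4Dt) = (2.91688)²/(4 × 0.616 × 12.4) = 0.2785; exp(−0.2785) = 0.7569.
C = 0.8416 × 0.7569 = 0.637 kg/m³.

0.637 kg/m³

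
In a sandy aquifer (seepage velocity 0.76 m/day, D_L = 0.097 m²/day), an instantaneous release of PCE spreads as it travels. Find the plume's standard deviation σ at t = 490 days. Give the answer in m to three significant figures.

Dispersive spreading gives a Gaussian with σ² = 2Dt; advection only shifts the center.
σ = √(2 × 0.097 × 490) = 9.75 m.

9.75 m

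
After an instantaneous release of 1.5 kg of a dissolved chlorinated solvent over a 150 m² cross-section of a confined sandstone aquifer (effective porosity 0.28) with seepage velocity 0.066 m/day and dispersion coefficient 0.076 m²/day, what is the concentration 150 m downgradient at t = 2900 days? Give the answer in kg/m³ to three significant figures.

For an instantaneous plane source, C(x,t) = M/(n_e·A·√(4πDt)) · exp(−(x−vt)²/(4Dt)), with n_e·A the pore (flow) area.
Plume center vt = 0.066 × 2900 = 191.4 m, so the well at 150 m is 41.4 m upgradient of the peak.
√(4πDt) = 52.63 m, giving peak height M/(n_e·A·√(4πDt)) = 1.5/(0.28 × 150 × 52.63) = 0.0006786 kg/m³.
(x−vt)²/(4Dt) = (-41.4)²/(4 × 0.076 × 2900) = 1.944; exp(−1.944) = 0.1431.
C = 0.0006786 × 0.1431 = 9.71e-05 kg/m³.

9.71e-05 kg/m³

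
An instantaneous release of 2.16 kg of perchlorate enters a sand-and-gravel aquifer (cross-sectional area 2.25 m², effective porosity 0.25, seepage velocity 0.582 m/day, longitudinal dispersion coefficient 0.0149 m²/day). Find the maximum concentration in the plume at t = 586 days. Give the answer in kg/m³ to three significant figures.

The peak of an instantaneous 1D plume sits at x = vt; there the Gaussian factor is 1 and C_max = M/(n_e·A·√(4πDt)), where n_e·A is the pore area the mass is dissolved in.
√(4πDt) = √(4π × 0.0149 × 586) = 10.47 m, so C_max = 2.16/(0.25 × 2.25 × 10.47) = 0.367 kg/m³.

0.367 kg/m³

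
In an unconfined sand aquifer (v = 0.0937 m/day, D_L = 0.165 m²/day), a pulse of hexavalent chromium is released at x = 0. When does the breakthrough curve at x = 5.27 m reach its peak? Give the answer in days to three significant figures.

40.5 days

For the 1D instantaneous-source solution, setting ∂C/∂t = 0 at fixed x gives v²t² + 2Dt − x² = 0, so t = (√(D² + v²x²) − D)/v².
√(D² + v²x²) = √(0.165² + 0.0937² × 5.27²) = 0.5206; v² = 0.00877969.
t = (0.5206 − 0.165)/0.00877969 = 40.5 days (vs. the pure-advection estimate x/v = 56.2 d).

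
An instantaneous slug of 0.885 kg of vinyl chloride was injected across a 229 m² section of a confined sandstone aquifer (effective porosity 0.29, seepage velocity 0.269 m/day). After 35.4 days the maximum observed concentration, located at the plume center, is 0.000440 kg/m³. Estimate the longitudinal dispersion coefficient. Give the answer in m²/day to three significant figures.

At the plume center C_max = M/(n_e·A·√(4πDt)), so D = M²/(4πt·(n_e·A·C_max)²).
n_e·A·C_max = 0.29 × 229 × 0.000440 = 0.02922 kg/m.
D = 0.885²/(4π × 35.4 × 0.02922²) = 2.06 m²/day.

2.06 m²/day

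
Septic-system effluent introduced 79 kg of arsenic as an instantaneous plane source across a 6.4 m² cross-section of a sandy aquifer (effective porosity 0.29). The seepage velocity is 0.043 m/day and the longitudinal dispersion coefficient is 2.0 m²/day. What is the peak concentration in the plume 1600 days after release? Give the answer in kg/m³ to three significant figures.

The peak of an instantaneous 1D plume sits at x = vt; there the Gaussian factor is 1 and C_max = M/(n_e·A·√(4πDt)), where n_e·A is the pore area the mass is dissolved in.
√(4πDt) = √(4π × 2.0 × 1600) = 200.5 m, so C_max = 79/(0.29 × 6.4 × 200.5) = 0.212 kg/m³.

0.212 kg/m³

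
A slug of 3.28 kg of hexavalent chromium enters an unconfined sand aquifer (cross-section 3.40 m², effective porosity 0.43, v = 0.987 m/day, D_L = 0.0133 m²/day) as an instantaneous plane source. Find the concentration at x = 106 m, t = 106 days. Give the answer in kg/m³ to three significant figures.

0.381 kg/m³

For an instantaneous plane source, C(x,t) = M/(n_e·A·√(4πDt)) · exp(−(x−vt)²/(4Dt)), with n_e·A the pore (flow) area.
Plume center vt = 0.987 × 106 = 104.622 m, so the well at 106 m is 1.378 m downgradient of the peak.
√(4πDt) = 4.209 m, giving peak height M/(n_e·A·√(4πDt)) = 3.28/(0.43 × 3.40 × 4.209) = 0.5330 kg/m³.
(x−vt)²/(4Dt) = (1.378)²/(4 × 0.0133 × 106) = 0.3367; exp(−0.3367) = 0.7141.
C = 0.5330 × 0.7141 = 0.381 kg/m³.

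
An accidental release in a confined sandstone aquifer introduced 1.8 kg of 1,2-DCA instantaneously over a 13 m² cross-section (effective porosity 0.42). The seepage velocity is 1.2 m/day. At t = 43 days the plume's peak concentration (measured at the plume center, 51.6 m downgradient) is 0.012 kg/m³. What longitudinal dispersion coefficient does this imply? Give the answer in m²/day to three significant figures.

At the plume center C_max = M/(n_e·A·√(4πDt)), so D = M²/(4πt·(n_e·A·C_max)²).
n_e·A·C_max = 0.42 × 13 × 0.012 = 0.06552 kg/m.
D = 1.8²/(4π × 43 × 0.06552²) = 1.40 m²/day.

1.40 m²/day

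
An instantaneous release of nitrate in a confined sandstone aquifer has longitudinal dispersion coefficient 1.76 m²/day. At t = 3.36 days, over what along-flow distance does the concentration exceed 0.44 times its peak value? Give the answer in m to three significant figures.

The plume is Gaussian with σ = √(2Dt) = √(2 × 1.76 × 3.36) = 3.439 m.
C/C_peak = exp(−Δx²/(2σ²)) = 0.44 ⇒ Δx = σ·√(−2 ln 0.44) = 3.439 × 1.281 = 4.405 m.
Width = 2Δx = 8.81 m.

8.81 m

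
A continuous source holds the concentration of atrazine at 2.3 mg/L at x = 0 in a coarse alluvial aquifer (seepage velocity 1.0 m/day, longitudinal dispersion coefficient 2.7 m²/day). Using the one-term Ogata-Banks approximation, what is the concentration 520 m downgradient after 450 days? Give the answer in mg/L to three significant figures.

0.179 mg/L

For a continuous step input, C/C₀ ≈ ½·erfc((x−vt)/(2√(Dt))).
vt = 1.0 × 450 = 450 m and 2√(Dt) = 2√(2.7 × 450) = 69.71 m.
Argument (x−vt)/(2√(Dt)) = (520 − 450)/69.71 = 1.004; ½·erfc(1.004) = 0.07782.
C = 2.3 × 0.07782 = 0.179 mg/L.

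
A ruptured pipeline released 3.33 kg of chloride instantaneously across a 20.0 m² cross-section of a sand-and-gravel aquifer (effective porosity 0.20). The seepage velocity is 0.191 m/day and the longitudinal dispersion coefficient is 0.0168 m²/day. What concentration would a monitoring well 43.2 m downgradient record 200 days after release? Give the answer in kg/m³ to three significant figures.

For an instantaneous plane source, C(x,t) = M/(n_e·A·√(4πDt)) · exp(−(x−vt)²/(4Dt)), with n_e·A the pore (flow) area.
Plume center vt = 0.191 × 200 = 38.2 m, so the well at 43.2 m is 5 m downgradient of the peak.
√(4πDt) = 6.498 m, giving peak height M/(n_e·A·√(4πDt)) = 3.33/(0.20 × 20.0 × 6.498) = 0.1281 kg/m³.
(x−vt)²/(4Dt) = (5)²/(4 × 0.0168 × 200) = 1.860; exp(−1.860) = 0.1557.
C = 0.1281 × 0.1557 = 0.0199 kg/m³.

0.0199 kg/m³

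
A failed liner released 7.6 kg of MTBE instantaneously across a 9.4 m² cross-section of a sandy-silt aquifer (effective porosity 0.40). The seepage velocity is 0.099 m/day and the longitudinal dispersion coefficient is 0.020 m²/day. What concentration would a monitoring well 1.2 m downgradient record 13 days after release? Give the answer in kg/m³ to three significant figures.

1.11 kg/m³

For an instantaneous plane source, C(x,t) = M/(n_e·A·√(4πDt)) · exp(−(x−vt)²/(4Dt)), with n_e·A the pore (flow) area.
Plume center vt = 0.099 × 13 = 1.287 m, so the well at 1.2 m is 0.087 m upgradient of the peak.
√(4πDt) = 1.808 m, giving peak height M/(n_e·A·√(4πDt)) = 7.6/(0.40 × 9.4 × 1.808) = 1.118 kg/m³.
(x−vt)²/(4Dt) = (-0.087)²/(4 × 0.020 × 13) = 0.007278; exp(−0.007278) = 0.9927.
C = 1.118 × 0.9927 = 1.11 kg/m³.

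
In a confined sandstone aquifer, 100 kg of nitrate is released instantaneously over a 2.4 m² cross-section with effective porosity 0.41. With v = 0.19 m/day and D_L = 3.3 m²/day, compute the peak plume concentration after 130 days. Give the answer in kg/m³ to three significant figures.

The peak of an instantaneous 1D plume sits at x = vt; there the Gaussian factor is 1 and C_max = M/(n_e·A·√(4πDt)), where n_e·A is the pore area the mass is dissolved in.
√(4πDt) = √(4π × 3.3 × 130) = 73.42 m, so C_max = 100/(0.41 × 2.4 × 73.42) = 1.38 kg/m³.

1.38 kg/m³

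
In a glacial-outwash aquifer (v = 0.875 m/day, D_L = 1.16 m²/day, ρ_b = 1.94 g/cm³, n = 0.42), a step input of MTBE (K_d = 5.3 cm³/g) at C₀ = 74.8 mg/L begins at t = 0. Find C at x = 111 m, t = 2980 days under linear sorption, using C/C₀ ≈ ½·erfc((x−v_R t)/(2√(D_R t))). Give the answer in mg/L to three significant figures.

Retardation factor R = 1 + ρ_b·K_d/n = 1 + 1.94 × 5.3/0.42 = 25.48.
Sorption retards both mechanisms: v_R = v/R = 0.03434 m/day, D_R = D/R = 0.04553 m²/day.
v_R·t = 0.03434 × 2980 = 102.3332 m; 2√(D_R t) = 23.30 m; argument = (111 − 102.3332)/23.30 = 0.3720.
C = C₀ × ½·erfc(0.3720) = 74.8 × 0.2994 = 22.4 mg/L.

22.4 mg/L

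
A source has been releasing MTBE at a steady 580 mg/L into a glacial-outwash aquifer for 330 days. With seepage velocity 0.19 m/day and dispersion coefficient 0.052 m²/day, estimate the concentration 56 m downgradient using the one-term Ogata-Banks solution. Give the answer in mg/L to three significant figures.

For a continuous step input, C/C₀ ≈ ½·erfc((x−vt)/(2√(Dt))).
vt = 0.19 × 330 = 62.7 m and 2√(Dt) = 2√(0.052 × 330) = 8.285 m.
Argument (x−vt)/(2√(Dt)) = (56 − 62.7)/8.285 = -0.8087; ½·erfc(-0.8087) = 0.8736.
C = 580 × 0.8736 = 507 mg/L.

507 mg/L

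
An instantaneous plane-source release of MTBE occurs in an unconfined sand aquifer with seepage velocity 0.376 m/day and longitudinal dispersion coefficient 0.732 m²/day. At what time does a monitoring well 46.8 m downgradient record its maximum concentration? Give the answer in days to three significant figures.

119 days

For the 1D instantaneous-source solution, setting ∂C/∂t = 0 at fixed x gives v²t² + 2Dt − x² = 0, so t = (√(D² + v²x²) − D)/v².
√(D² + v²x²) = √(0.732² + 0.376² × 46.8²) = 17.61; v² = 0.141376.
t = (17.61 − 0.732)/0.141376 = 119 days (vs. the pure-advection estimate x/v = 124 d).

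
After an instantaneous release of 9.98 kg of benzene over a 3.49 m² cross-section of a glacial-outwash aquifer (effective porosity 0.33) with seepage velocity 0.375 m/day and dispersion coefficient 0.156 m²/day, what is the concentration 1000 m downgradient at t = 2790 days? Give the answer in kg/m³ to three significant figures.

0.0343 kg/m³

For an instantaneous plane source, C(x,t) = M/(n_e·A·√(4πDt)) · exp(−(x−vt)²/(4Dt)), with n_e·A the pore (flow) area.
Plume center vt = 0.375 × 2790 = 1046.25 m, so the well at 1000 m is 46.25 m upgradient of the peak.
√(4πDt) = 73.96 m, giving peak height M/(n_e·A·√(4πDt)) = 9.98/(0.33 × 3.49 × 73.96) = 0.1172 kg/m³.
(x−vt)²/(4Dt) = (-46.25)²/(4 × 0.156 × 2790) = 1.229; exp(−1.229) = 0.2926.
C = 0.1172 × 0.2926 = 0.0343 kg/m³.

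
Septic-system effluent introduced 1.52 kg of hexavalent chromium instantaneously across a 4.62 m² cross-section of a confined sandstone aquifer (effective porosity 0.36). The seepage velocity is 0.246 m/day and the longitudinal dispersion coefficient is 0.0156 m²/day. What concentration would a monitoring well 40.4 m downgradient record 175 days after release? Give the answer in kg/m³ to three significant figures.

For an instantaneous plane source, C(x,t) = M/(n_e·A·√(4πDt)) · exp(−(x−vt)²/(4Dt)), with n_e·A the pore (flow) area.
Plume center vt = 0.246 × 175 = 43.05 m, so the well at 40.4 m is 2.65 m upgradient of the peak.
√(4πDt) = 5.857 m, giving peak height M/(n_e·A·√(4πDt)) = 1.52/(0.36 × 4.62 × 5.857) = 0.1560 kg/m³.
(x−vt)²/(4Dt) = (-2.65)²/(4 × 0.0156 × 175) = 0.6431; exp(−0.6431) = 0.5257.
C = 0.1560 × 0.5257 = 0.0820 kg/m³.

0.0820 kg/m³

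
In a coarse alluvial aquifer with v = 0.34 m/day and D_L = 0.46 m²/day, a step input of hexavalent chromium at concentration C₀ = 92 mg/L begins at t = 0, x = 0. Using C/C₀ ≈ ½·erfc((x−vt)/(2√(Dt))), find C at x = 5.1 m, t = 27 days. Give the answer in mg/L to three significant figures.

For a continuous step input, C/C₀ ≈ ½·erfc((x−vt)/(2√(Dt))).
vt = 0.34 × 27 = 9.18 m and 2√(Dt) = 2√(0.46 × 27) = 7.048 m.
Argument (x−vt)/(2√(Dt)) = (5.1 − 9.18)/7.048 = -0.5789; ½·erfc(-0.5789) = 0.7935.
C = 92 × 0.7935 = 73.0 mg/L.

73.0 mg/L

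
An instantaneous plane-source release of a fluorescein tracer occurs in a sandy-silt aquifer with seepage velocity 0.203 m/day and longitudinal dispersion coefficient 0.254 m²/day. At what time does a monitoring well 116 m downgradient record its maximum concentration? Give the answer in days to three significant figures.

565 days

For the 1D instantaneous-source solution, setting ∂C/∂t = 0 at fixed x gives v²t² + 2Dt − x² = 0, so t = (√(D² + v²x²) − D)/v².
√(D² + v²x²) = √(0.254² + 0.203² × 116²) = 23.55; v² = 0.041209.
t = (23.55 − 0.254)/0.041209 = 565 days (vs. the pure-advection estimate x/v = 571 d).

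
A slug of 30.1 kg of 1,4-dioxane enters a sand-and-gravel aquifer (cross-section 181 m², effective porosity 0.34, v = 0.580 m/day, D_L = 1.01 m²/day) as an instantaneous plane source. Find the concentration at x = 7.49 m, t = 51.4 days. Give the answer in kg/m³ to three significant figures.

0.00174 kg/m³

For an instantaneous plane source, C(x,t) = M/(n_e·A·√(4πDt)) · exp(−(x−vt)²/(4Dt)), with n_e·A the pore (flow) area.
Plume center vt = 0.580 × 51.4 = 29.812 m, so the well at 7.49 m is 22.322 m upgradient of the peak.
√(4πDt) = 25.54 m, giving peak height M/(n_e·A·√(4πDt)) = 30.1/(0.34 × 181 × 25.54) = 0.01915 kg/m³.
(x−vt)²/(4Dt) = (-22.322)²/(4 × 1.01 × 51.4) = 2.400; exp(−2.400) = 0.09072.
C = 0.01915 × 0.09072 = 0.00174 kg/m³.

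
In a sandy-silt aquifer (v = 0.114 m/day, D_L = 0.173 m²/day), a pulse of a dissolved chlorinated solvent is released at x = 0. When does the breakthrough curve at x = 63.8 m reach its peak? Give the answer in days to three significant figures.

546 days

For the 1D instantaneous-source solution, setting ∂C/∂t = 0 at fixed x gives v²t² + 2Dt − x² = 0, so t = (√(D² + v²x²) − D)/v².
√(D² + v²x²) = √(0.173² + 0.114² × 63.8²) = 7.275; v² = 0.012996.
t = (7.275 − 0.173)/0.012996 = 546 days (vs. the pure-advection estimate x/v = 560 d).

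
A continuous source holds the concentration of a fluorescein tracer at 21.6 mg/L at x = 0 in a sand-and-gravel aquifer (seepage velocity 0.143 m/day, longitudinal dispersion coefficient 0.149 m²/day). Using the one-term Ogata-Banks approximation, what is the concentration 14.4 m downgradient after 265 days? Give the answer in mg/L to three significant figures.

For a continuous step input, C/C₀ ≈ ½·erfc((x−vt)/(2√(Dt))).
vt = 0.143 × 265 = 37.895 m and 2√(Dt) = 2√(0.149 × 265) = 12.57 m.
Argument (x−vt)/(2√(Dt)) = (14.4 − 37.895)/12.57 = -1.869; ½·erfc(-1.869) = 0.9959.
C = 21.6 × 0.9959 = 21.5 mg/L.

21.5 mg/L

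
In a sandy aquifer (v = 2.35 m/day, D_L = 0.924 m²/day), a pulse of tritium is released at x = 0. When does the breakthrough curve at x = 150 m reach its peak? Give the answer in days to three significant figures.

63.7 days

For the 1D instantaneous-source solution, setting ∂C/∂t = 0 at fixed x gives v²t² + 2Dt − x² = 0, so t = (√(D² + v²x²) − D)/v².
√(D² + v²x²) = √(0.924² + 2.35² × 150²) = 352.5; v² = 5.5225.
t = (352.5 − 0.924)/5.5225 = 63.7 days (vs. the pure-advection estimate x/v = 63.8 d).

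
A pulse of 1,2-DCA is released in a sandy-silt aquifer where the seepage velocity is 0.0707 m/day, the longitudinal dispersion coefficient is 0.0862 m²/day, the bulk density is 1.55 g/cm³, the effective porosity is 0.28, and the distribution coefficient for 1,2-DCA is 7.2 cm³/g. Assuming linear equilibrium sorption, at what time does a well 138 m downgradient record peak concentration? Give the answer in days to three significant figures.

79000 days

Retardation factor R = 1 + ρ_b·K_d/n = 1 + 1.55 × 7.2/0.28 = 40.86.
Sorption retards both mechanisms: v_R = v/R = 0.001730 m/day, D_R = D/R = 0.002110 m²/day.
Peak time from v_R²t² + 2D_R t − x² = 0: t = (√(D_R² + v_R²x²) − D_R)/v_R².
√(D_R² + v_R²x²) = √(0.002110² + 0.001730² × 138²) = 0.2387; v_R² = 2.993e-06.
t = (0.2387 − 0.002110)/2.993e-06 = 79000 days.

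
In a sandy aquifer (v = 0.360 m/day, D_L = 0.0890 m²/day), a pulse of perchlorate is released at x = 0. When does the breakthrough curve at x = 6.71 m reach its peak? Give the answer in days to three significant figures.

For the 1D instantaneous-source solution, setting ∂C/∂t = 0 at fixed x gives v²t² + 2Dt − x² = 0, so t = (√(D² + v²x²) − D)/v².
√(D² + v²x²) = √(0.0890² + 0.360² × 6.71²) = 2.417; v² = 0.1296.
t = (2.417 − 0.0890)/0.1296 = 18.0 days (vs. the pure-advection estimate x/v = 18.6 d).

18.0 days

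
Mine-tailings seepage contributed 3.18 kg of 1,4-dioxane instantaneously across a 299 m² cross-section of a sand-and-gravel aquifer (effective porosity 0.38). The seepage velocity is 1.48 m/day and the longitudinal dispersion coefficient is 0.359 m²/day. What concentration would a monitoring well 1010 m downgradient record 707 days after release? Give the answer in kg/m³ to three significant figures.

For an instantaneous plane source, C(x,t) = M/(n_e·A·√(4πDt)) · exp(−(x−vt)²/(4Dt)), with n_e·A the pore (flow) area.
Plume center vt = 1.48 × 707 = 1046.36 m, so the well at 1010 m is 36.36 m upgradient of the peak.
√(4πDt) = 56.48 m, giving peak height M/(n_e·A·√(4πDt)) = 3.18/(0.38 × 299 × 56.48) = 0.0004955 kg/m³.
(x−vt)²/(4Dt) = (-36.36)²/(4 × 0.359 × 707) = 1.302; exp(−1.302) = 0.2720.
C = 0.0004955 × 0.2720 = 0.000135 kg/m³.

0.000135 kg/m³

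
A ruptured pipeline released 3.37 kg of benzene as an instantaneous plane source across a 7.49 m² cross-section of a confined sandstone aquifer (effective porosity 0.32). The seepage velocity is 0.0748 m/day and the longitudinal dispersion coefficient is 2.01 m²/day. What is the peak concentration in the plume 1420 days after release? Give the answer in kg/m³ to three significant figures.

The peak of an instantaneous 1D plume sits at x = vt; there the Gaussian factor is 1 and C_max = M/(n_e·A·√(4πDt)), where n_e·A is the pore area the mass is dissolved in.
√(4πDt) = √(4π × 2.01 × 1420) = 189.4 m, so C_max = 3.37/(0.32 × 7.49 × 189.4) = 0.00742 kg/m³.

0.00742 kg/m³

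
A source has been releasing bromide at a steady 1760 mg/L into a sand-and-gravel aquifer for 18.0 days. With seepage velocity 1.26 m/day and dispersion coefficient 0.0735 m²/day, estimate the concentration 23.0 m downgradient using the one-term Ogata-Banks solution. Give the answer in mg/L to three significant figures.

For a continuous step input, C/C₀ ≈ ½·erfc((x−vt)/(2√(Dt))).
vt = 1.26 × 18.0 = 22.68 m and 2√(Dt) = 2√(0.0735 × 18.0) = 2.300 m.
Argument (x−vt)/(2√(Dt)) = (23.0 − 22.68)/2.300 = 0.1391; ½·erfc(0.1391) = 0.4220.
C = 1760 × 0.4220 = 743 mg/L.

743 mg/L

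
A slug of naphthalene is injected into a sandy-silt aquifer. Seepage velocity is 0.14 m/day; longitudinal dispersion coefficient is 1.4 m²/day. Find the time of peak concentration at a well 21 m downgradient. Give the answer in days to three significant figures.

94.7 days

For the 1D instantaneous-source solution, setting ∂C/∂t = 0 at fixed x gives v²t² + 2Dt − x² = 0, so t = (√(D² + v²x²) − D)/v².
√(D² + v²x²) = √(1.4² + 0.14² × 21²) = 3.256; v² = 0.0196.
t = (3.256 − 1.4)/0.0196 = 94.7 days (vs. the pure-advection estimate x/v = 150 d).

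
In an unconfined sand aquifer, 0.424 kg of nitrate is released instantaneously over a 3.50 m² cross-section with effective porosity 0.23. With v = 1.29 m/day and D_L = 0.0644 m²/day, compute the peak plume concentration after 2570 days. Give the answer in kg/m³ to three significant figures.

0.0115 kg/m³

The peak of an instantaneous 1D plume sits at x = vt; there the Gaussian factor is 1 and C_max = M/(n_e·A·√(4πDt)), where n_e·A is the pore area the mass is dissolved in.
√(4πDt) = √(4π × 0.0644 × 2570) = 45.61 m, so C_max = 0.424/(0.23 × 3.50 × 45.61) = 0.0115 kg/m³.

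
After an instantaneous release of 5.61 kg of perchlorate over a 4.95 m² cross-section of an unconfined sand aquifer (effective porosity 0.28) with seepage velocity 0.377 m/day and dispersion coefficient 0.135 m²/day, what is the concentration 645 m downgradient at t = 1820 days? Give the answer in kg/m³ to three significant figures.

For an instantaneous plane source, C(x,t) = M/(n_e·A·√(4πDt)) · exp(−(x−vt)²/(4Dt)), with n_e·A the pore (flow) area.
Plume center vt = 0.377 × 1820 = 686.14 m, so the well at 645 m is 41.14 m upgradient of the peak.
√(4πDt) = 55.57 m, giving peak height M/(n_e·A·√(4πDt)) = 5.61/(0.28 × 4.95 × 55.57) = 0.07284 kg/m³.
(x−vt)²/(4Dt) = (-41.14)²/(4 × 0.135 × 1820) = 1.722; exp(−1.722) = 0.1787.
C = 0.07284 × 0.1787 = 0.0130 kg/m³.

0.0130 kg/m³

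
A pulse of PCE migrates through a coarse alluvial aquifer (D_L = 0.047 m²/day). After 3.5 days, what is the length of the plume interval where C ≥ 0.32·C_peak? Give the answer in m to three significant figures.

The plume is Gaussian with σ = √(2Dt) = √(2 × 0.047 × 3.5) = 0.5736 m.
C/C_peak = exp(−Δx²/(2σ²)) = 0.32 ⇒ Δx = σ·√(−2 ln 0.32) = 0.5736 × 1.510 = 0.8661 m.
Width = 2Δx = 1.73 m.

1.73 m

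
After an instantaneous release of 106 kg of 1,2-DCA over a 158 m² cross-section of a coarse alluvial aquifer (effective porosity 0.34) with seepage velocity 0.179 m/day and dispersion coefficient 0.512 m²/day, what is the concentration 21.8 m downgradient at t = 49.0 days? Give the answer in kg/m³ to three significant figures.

0.0205 kg/m³

For an instantaneous plane source, C(x,t) = M/(n_e·A·√(4πDt)) · exp(−(x−vt)²/(4Dt)), with n_e·A the pore (flow) area.
Plume center vt = 0.179 × 49.0 = 8.771 m, so the well at 21.8 m is 13.029 m downgradient of the peak.
√(4πDt) = 17.76 m, giving peak height M/(n_e·A·√(4πDt)) = 106/(0.34 × 158 × 17.76) = 0.1111 kg/m³.
(x−vt)²/(4Dt) = (13.029)²/(4 × 0.512 × 49.0) = 1.692; exp(−1.692) = 0.1842.
C = 0.1111 × 0.1842 = 0.0205 kg/m³.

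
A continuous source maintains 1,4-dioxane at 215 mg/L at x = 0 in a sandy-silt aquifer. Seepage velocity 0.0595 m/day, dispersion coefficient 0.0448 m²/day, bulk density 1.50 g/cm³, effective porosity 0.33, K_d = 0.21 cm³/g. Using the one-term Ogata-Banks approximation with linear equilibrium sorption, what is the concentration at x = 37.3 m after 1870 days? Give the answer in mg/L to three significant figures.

Retardation factor R = 1 + ρ_b·K_d/n = 1 + 1.50 × 0.21/0.33 = 1.955.
Sorption retards both mechanisms: v_R = v/R = 0.03043 m/day, D_R = D/R = 0.02292 m²/day.
v_R·t = 0.03043 × 1870 = 56.9041 m; 2√(D_R t) = 13.09 m; argument = (37.3 − 56.9041)/13.09 = -1.498.
C = C₀ × ½·erfc(-1.498) = 215 × 0.9829 = 211 mg/L.

211 mg/L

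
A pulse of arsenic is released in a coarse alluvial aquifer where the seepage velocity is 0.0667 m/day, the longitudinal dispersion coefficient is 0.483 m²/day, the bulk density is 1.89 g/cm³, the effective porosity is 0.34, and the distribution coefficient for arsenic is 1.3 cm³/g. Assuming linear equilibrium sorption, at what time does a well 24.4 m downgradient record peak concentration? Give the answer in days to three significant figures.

Retardation factor R = 1 + ρ_b·K_d/n = 1 + 1.89 × 1.3/0.34 = 8.226.
Sorption retards both mechanisms: v_R = v/R = 0.008108 m/day, D_R = D/R = 0.05872 m²/day.
Peak time from v_R²t² + 2D_R t − x² = 0: t = (√(D_R² + v_R²x²) − D_R)/v_R².
√(D_R² + v_R²x²) = √(0.05872² + 0.008108² × 24.4²) = 0.2064; v_R² = 6.574e-05.
t = (0.2064 − 0.05872)/6.574e-05 = 2250 days.

2250 days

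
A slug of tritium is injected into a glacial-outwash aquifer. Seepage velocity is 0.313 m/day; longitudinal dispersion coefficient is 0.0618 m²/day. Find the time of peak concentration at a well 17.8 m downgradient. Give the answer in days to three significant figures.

For the 1D instantaneous-source solution, setting ∂C/∂t = 0 at fixed x gives v²t² + 2Dt − x² = 0, so t = (√(D² + v²x²) − D)/v².
√(D² + v²x²) = √(0.0618² + 0.313² × 17.8²) = 5.572; v² = 0.097969.
t = (5.572 − 0.0618)/0.097969 = 56.2 days (vs. the pure-advection estimate x/v = 56.9 d).

56.2 days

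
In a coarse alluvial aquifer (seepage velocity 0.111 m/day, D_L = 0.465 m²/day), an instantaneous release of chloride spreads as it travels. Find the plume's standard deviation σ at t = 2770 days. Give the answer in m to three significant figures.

Dispersive spreading gives a Gaussian with σ² = 2Dt; advection only shifts the center.
σ = √(2 × 0.465 × 2770) = 50.8 m.

50.8 m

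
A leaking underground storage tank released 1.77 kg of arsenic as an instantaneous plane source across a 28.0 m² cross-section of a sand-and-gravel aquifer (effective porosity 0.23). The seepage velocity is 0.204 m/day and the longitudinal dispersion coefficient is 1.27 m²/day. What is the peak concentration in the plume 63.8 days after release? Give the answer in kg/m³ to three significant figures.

The peak of an instantaneous 1D plume sits at x = vt; there the Gaussian factor is 1 and C_max = M/(n_e·A·√(4πDt)), where n_e·A is the pore area the mass is dissolved in.
√(4πDt) = √(4π × 1.27 × 63.8) = 31.91 m, so C_max = 1.77/(0.23 × 28.0 × 31.91) = 0.00861 kg/m³.

0.00861 kg/m³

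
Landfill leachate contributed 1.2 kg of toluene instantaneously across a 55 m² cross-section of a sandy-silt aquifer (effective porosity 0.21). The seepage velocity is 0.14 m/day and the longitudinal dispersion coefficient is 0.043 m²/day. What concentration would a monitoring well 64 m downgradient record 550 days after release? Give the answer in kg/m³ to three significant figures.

For an instantaneous plane source, C(x,t) = M/(n_e·A·√(4πDt)) · exp(−(x−vt)²/(4Dt)), with n_e·A the pore (flow) area.
Plume center vt = 0.14 × 550 = 77 m, so the well at 64 m is 13 m upgradient of the peak.
√(4πDt) = 17.24 m, giving peak height M/(n_e·A·√(4πDt)) = 1.2/(0.21 × 55 × 17.24) = 0.006026 kg/m³.
(x−vt)²/(4Dt) = (-13)²/(4 × 0.043 × 550) = 1.786; exp(−1.786) = 0.1676.
C = 0.006026 × 0.1676 = 0.00101 kg/m³.

0.00101 kg/m³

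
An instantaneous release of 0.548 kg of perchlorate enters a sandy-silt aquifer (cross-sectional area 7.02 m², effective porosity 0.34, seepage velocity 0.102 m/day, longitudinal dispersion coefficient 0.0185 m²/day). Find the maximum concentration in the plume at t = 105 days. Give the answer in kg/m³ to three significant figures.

0.0465 kg/m³

The peak of an instantaneous 1D plume sits at x = vt; there the Gaussian factor is 1 and C_max = M/(n_e·A·√(4πDt)), where n_e·A is the pore area the mass is dissolved in.
√(4πDt) = √(4π × 0.0185 × 105) = 4.941 m, so C_max = 0.548/(0.34 × 7.02 × 4.941) = 0.0465 kg/m³.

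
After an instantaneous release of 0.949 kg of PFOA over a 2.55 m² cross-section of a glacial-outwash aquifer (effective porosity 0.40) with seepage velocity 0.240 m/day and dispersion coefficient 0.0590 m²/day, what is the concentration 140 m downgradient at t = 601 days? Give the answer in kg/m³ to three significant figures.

For an instantaneous plane source, C(x,t) = M/(n_e·A·√(4πDt)) · exp(−(x−vt)²/(4Dt)), with n_e·A the pore (flow) area.
Plume center vt = 0.240 × 601 = 144.24 m, so the well at 140 m is 4.24 m upgradient of the peak.
√(4πDt) = 21.11 m, giving peak height M/(n_e·A·√(4πDt)) = 0.949/(0.40 × 2.55 × 21.11) = 0.04407 kg/m³.
(x−vt)²/(4Dt) = (-4.24)²/(4 × 0.0590 × 601) = 0.1267; exp(−0.1267) = 0.8810.
C = 0.04407 × 0.8810 = 0.0388 kg/m³.

0.0388 kg/m³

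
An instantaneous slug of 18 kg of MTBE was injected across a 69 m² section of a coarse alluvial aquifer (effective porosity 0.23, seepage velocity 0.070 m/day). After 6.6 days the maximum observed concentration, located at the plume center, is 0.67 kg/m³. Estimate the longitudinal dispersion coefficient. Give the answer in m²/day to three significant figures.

At the plume center C_max = M/(n_e·A·√(4πDt)), so D = M²/(4πt·(n_e·A·C_max)²).
n_e·A·C_max = 0.23 × 69 × 0.67 = 10.63 kg/m.
D = 18²/(4π × 6.6 × 10.63²) = 0.0346 m²/day.

0.0346 m²/day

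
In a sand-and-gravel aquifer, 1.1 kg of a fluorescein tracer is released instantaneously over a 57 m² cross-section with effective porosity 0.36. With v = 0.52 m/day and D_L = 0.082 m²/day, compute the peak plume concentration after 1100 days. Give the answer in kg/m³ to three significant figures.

0.00159 kg/m³

The peak of an instantaneous 1D plume sits at x = vt; there the Gaussian factor is 1 and C_max = M/(n_e·A·√(4πDt)), where n_e·A is the pore area the mass is dissolved in.
√(4πDt) = √(4π × 0.082 × 1100) = 33.67 m, so C_max = 1.1/(0.36 × 57 × 33.67) = 0.00159 kg/m³.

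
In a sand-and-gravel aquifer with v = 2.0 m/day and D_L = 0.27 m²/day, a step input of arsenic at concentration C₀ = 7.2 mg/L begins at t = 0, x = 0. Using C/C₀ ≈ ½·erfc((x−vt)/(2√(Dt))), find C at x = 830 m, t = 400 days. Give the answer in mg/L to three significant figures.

For a continuous step input, C/C₀ ≈ ½·erfc((x−vt)/(2√(Dt))).
vt = 2.0 × 400 = 800 m and 2√(Dt) = 2√(0.27 × 400) = 20.78 m.
Argument (x−vt)/(2√(Dt)) = (830 − 800)/20.78 = 1.444; ½·erfc(1.444) = 0.02057.
C = 7.2 × 0.02057 = 0.148 mg/L.

0.148 mg/L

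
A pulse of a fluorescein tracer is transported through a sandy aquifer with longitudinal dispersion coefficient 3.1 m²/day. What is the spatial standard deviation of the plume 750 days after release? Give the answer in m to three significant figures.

68.2 m

Dispersive spreading gives a Gaussian with σ² = 2Dt; advection only shifts the center.
σ = √(2 × 3.1 × 750) = 68.2 m.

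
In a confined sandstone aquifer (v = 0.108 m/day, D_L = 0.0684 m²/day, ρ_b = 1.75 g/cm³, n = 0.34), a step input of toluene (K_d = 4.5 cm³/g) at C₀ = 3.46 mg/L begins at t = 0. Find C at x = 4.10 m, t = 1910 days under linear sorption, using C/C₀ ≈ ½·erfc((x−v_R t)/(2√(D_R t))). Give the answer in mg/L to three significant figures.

3.15 mg/L

Retardation factor R = 1 + ρ_b·K_d/n = 1 + 1.75 × 4.5/0.34 = 24.16.
Sorption retards both mechanisms: v_R = v/R = 0.004470 m/day, D_R = D/R = 0.002831 m²/day.
v_R·t = 0.004470 × 1910 = 8.5377 m; 2√(D_R t) = 4.651 m; argument = (4.10 − 8.5377)/4.651 = -0.9541.
C = C₀ × ½·erfc(-0.9541) = 3.46 × 0.9114 = 3.15 mg/L.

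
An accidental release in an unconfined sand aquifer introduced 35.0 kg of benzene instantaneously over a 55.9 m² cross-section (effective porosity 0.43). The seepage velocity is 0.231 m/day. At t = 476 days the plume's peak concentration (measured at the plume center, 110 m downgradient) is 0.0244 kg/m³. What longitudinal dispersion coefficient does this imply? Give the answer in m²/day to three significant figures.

0.595 m²/day

At the plume center C_max = M/(n_e·A·√(4πDt)), so D = M²/(4πt·(n_e·A·C_max)²).
n_e·A·C_max = 0.43 × 55.9 × 0.0244 = 0.5865 kg/m.
D = 35.0²/(4π × 476 × 0.5865²) = 0.595 m²/day.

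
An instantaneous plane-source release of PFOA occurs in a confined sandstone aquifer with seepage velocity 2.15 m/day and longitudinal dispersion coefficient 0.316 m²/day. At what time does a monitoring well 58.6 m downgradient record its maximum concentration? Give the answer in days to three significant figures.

For the 1D instantaneous-source solution, setting ∂C/∂t = 0 at fixed x gives v²t² + 2Dt − x² = 0, so t = (√(D² + v²x²) − D)/v².
√(D² + v²x²) = √(0.316² + 2.15² × 58.6²) = 126.0; v² = 4.6225.
t = (126.0 − 0.316)/4.6225 = 27.2 days (vs. the pure-advection estimate x/v = 27.3 d).

27.2 days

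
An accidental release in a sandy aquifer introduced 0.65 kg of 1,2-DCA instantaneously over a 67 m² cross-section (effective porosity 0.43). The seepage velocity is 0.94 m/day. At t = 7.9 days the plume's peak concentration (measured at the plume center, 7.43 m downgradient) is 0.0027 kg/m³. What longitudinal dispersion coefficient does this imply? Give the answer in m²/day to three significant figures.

At the plume center C_max = M/(n_e·A·√(4πDt)), so D = M²/(4πt·(n_e·A·C_max)²).
n_e·A·C_max = 0.43 × 67 × 0.0027 = 0.07779 kg/m.
D = 0.65²/(4π × 7.9 × 0.07779²) = 0.703 m²/day.

0.703 m²/day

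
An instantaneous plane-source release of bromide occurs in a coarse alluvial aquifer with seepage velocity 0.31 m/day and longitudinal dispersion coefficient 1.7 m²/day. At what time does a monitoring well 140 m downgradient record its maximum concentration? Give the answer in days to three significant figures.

For the 1D instantaneous-source solution, setting ∂C/∂t = 0 at fixed x gives v²t² + 2Dt − x² = 0, so t = (√(D² + v²x²) − D)/v².
√(D² + v²x²) = √(1.7² + 0.31² × 140²) = 43.43; v² = 0.0961.
t = (43.43 − 1.7)/0.0961 = 434 days (vs. the pure-advection estimate x/v = 452 d).

434 days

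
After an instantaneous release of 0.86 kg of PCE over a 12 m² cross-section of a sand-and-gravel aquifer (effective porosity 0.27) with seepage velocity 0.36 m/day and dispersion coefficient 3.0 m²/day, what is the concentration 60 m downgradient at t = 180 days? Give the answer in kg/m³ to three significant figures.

For an instantaneous plane source, C(x,t) = M/(n_e·A·√(4πDt)) · exp(−(x−vt)²/(4Dt)), with n_e·A the pore (flow) area.
Plume center vt = 0.36 × 180 = 64.8 m, so the well at 60 m is 4.8 m upgradient of the peak.
√(4πDt) = 82.38 m, giving peak height M/(n_e·A·√(4πDt)) = 0.86/(0.27 × 12 × 82.38) = 0.003222 kg/m³.
(x−vt)²/(4Dt) = (-4.8)²/(4 × 3.0 × 180) = 0.01067; exp(−0.01067) = 0.9894.
C = 0.003222 × 0.9894 = 0.00319 kg/m³.

0.00319 kg/m³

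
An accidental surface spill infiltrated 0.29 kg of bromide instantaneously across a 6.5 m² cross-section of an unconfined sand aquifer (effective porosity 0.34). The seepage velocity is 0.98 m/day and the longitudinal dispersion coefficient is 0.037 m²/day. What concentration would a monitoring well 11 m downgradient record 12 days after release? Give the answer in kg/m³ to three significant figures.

0.0401 kg/m³

For an instantaneous plane source, C(x,t) = M/(n_e·A·√(4πDt)) · exp(−(x−vt)²/(4Dt)), with n_e·A the pore (flow) area.
Plume center vt = 0.98 × 12 = 11.76 m, so the well at 11 m is 0.76 m upgradient of the peak.
√(4πDt) = 2.362 m, giving peak height M/(n_e·A·√(4πDt)) = 0.29/(0.34 × 6.5 × 2.362) = 0.05556 kg/m³.
(x−vt)²/(4Dt) = (-0.76)²/(4 × 0.037 × 12) = 0.3252; exp(−0.3252) = 0.7224.
C = 0.05556 × 0.7224 = 0.0401 kg/m³.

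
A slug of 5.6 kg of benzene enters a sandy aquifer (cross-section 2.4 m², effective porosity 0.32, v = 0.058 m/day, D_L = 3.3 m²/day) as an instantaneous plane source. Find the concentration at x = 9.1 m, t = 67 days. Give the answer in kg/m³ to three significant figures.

For an instantaneous plane source, C(x,t) = M/(n_e·A·√(4πDt)) · exp(−(x−vt)²/(4Dt)), with n_e·A the pore (flow) area.
Plume center vt = 0.058 × 67 = 3.886 m, so the well at 9.1 m is 5.214 m downgradient of the peak.
√(4πDt) = 52.71 m, giving peak height M/(n_e·A·√(4πDt)) = 5.6/(0.32 × 2.4 × 52.71) = 0.1383 kg/m³.
(x−vt)²/(4Dt) = (5.214)²/(4 × 3.3 × 67) = 0.03074; exp(−0.03074) = 0.9697.
C = 0.1383 × 0.9697 = 0.134 kg/m³.

0.134 kg/m³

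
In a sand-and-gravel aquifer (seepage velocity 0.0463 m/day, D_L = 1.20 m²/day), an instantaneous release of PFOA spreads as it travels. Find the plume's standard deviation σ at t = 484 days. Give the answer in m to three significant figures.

34.1 m

Dispersive spreading gives a Gaussian with σ² = 2Dt; advection only shifts the center.
σ = √(2 × 1.20 × 484) = 34.1 m.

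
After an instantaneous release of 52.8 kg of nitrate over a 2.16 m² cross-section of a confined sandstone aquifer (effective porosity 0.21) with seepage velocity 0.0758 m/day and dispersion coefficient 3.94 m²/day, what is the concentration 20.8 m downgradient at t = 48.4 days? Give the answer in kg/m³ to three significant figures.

For an instantaneous plane source, C(x,t) = M/(n_e·A·√(4πDt)) · exp(−(x−vt)²/(4Dt)), with n_e·A the pore (flow) area.
Plume center vt = 0.0758 × 48.4 = 3.66872 m, so the well at 20.8 m is 17.13128 m downgradient of the peak.
√(4πDt) = 48.95 m, giving peak height M/(n_e·A·√(4πDt)) = 52.8/(0.21 × 2.16 × 48.95) = 2.378 kg/m³.
(x−vt)²/(4Dt) = (17.13128)²/(4 × 3.94 × 48.4) = 0.3847; exp(−0.3847) = 0.6807.
C = 2.378 × 0.6807 = 1.62 kg/m³.

1.62 kg/m³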